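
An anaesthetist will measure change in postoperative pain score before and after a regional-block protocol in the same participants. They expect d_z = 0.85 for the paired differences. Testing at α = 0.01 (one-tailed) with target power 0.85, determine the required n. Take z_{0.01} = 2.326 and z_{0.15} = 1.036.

n = 16 pairs

For a paired (one-sample on differences) test: n = ((z_{α} + z_β) / d)².
z_{α} + z_β = 2.326 + 1.036 = 3.362.
n = (3.362 / 0.85)² = 3.955² = 15.64.
Round up.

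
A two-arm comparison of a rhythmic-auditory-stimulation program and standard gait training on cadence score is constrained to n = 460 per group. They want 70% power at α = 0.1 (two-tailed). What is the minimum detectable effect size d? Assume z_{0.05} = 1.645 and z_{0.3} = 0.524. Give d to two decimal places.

For two independent groups of n = 460 each: d_min = (z_{α/2} + z_β)·√(2/n).
z-sum = 1.645 + 0.524 = 2.169.
d_min = 2.169 × √(2/460) = 2.169 × 0.0659 = 0.143.

d_min ≈ 0.14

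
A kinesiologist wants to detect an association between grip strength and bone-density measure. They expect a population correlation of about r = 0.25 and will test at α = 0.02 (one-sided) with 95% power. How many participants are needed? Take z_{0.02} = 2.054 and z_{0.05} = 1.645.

n = 213

Fisher's z: C = ½·ln((1+r)/(1−r)) = ½·ln(1.6667) = 0.2554.
n = ((z_{α} + z_β)/C)² + 3.
(2.054 + 1.645) / 0.2554 = 3.699 / 0.2554 = 14.483.
n = 14.483² + 3 = 209.76 + 3 = 212.8.
Round up.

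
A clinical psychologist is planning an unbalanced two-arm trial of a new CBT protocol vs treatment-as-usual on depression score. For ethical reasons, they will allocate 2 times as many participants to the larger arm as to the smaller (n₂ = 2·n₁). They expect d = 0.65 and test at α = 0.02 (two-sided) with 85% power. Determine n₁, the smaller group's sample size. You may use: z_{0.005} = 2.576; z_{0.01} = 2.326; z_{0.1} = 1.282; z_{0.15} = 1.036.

n₁ = 41

With allocation ratio k = n₂/n₁ = 2, Var(x̄₁−x̄₂) = σ²(1/n₁ + 1/(k·n₁)) = σ²·(k+1)/(k·n₁).
So n₁ = (1 + 1/k)·((z_{α/2} + z_β)/d)² = 1.500 × (3.362/0.65)².
n₁ = 1.500 × 26.75 = 40.1.
Round up: n₁ = 41, giving n₂ = 2 × 41 = 82.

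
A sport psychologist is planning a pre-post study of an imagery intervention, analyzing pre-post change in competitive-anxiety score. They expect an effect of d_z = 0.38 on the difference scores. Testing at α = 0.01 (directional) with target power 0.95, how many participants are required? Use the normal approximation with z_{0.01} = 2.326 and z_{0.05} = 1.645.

n = 110 pairs

For a paired (one-sample on differences) test: n = ((z_{α} + z_β) / d)².
z_{α} + z_β = 2.326 + 1.645 = 3.971.
n = (3.971 / 0.38)² = 10.450² = 109.20.
Round up.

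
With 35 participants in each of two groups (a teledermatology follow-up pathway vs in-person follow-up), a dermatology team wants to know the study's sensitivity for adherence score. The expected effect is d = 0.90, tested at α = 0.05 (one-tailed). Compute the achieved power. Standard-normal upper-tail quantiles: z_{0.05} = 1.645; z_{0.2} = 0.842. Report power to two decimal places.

power ≈ 0.98

For two equal groups, power = Φ(d·√(n/2) − z_{α}).
d·√(n/2) = 0.90 × √(35/2) = 0.90 × 4.183 = 3.765.
z_β = 3.765 − 1.645 = 2.120.
Power = Φ(2.120) = 0.983.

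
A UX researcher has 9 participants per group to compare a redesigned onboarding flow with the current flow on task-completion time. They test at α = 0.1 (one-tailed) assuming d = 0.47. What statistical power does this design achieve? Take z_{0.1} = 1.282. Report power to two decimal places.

For two equal groups, power = Φ(d·√(n/2) − z_{α}).
d·√(n/2) = 0.47 × √(9/2) = 0.47 × 2.121 = 0.997.
z_β = 0.997 − 1.282 = -0.285.
Power = Φ(-0.285) = 0.388.

power ≈ 0.39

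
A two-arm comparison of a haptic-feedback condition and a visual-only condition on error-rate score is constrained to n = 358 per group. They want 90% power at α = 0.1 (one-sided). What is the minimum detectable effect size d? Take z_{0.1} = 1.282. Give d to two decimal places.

For two independent groups of n = 358 each: d_min = (z_{α} + z_β)·√(2/n).
z-sum = 1.282 + 1.282 = 2.564.
d_min = 2.564 × √(2/358) = 2.564 × 0.0747 = 0.192.

d_min ≈ 0.19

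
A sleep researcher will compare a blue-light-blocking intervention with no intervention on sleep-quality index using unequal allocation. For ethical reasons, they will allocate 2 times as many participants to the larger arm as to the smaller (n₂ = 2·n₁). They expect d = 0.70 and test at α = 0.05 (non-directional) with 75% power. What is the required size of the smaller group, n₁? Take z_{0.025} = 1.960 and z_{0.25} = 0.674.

n₁ = 22

With allocation ratio k = n₂/n₁ = 2, Var(x̄₁−x̄₂) = σ²(1/n₁ + 1/(k·n₁)) = σ²·(k+1)/(k·n₁).
So n₁ = (1 + 1/k)·((z_{α/2} + z_β)/d)² = 1.500 × (2.634/0.70)².
n₁ = 1.500 × 14.16 = 21.2.
Round up: n₁ = 22, giving n₂ = 2 × 22 = 44.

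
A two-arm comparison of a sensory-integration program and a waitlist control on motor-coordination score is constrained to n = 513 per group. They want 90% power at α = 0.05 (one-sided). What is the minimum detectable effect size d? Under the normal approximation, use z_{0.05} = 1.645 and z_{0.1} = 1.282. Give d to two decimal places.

For two independent groups of n = 513 each: d_min = (z_{α} + z_β)·√(2/n).
z-sum = 1.645 + 1.282 = 2.927.
d_min = 2.927 × √(2/513) = 2.927 × 0.0624 = 0.183.

d_min ≈ 0.18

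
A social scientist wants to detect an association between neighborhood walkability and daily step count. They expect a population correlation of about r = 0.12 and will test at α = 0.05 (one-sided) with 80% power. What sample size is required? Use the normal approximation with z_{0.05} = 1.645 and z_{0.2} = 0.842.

Fisher's z: C = ½·ln((1+r)/(1−r)) = ½·ln(1.2727) = 0.1206.
n = ((z_{α} + z_β)/C)² + 3.
(1.645 + 0.842) / 0.1206 = 2.487 / 0.1206 = 20.622.
n = 20.622² + 3 = 425.26 + 3 = 428.3.
Round up.

n = 429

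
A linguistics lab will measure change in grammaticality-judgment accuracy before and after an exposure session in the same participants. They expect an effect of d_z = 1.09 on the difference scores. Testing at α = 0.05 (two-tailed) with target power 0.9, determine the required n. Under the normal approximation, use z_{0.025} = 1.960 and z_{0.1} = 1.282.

n = 9 pairs

For a paired (one-sample on differences) test: n = ((z_{α/2} + z_β) / d)².
z_{α/2} + z_β = 1.960 + 1.282 = 3.242.
n = (3.242 / 1.09)² = 2.974² = 8.85.
Round up.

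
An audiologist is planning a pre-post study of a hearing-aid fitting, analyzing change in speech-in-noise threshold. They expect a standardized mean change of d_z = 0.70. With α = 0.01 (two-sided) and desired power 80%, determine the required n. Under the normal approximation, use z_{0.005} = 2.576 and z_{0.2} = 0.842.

n = 24 pairs

For a paired (one-sample on differences) test: n = ((z_{α/2} + z_β) / d)².
z_{α/2} + z_β = 2.576 + 0.842 = 3.418.
n = (3.418 / 0.70)² = 4.883² = 23.84.
Round up.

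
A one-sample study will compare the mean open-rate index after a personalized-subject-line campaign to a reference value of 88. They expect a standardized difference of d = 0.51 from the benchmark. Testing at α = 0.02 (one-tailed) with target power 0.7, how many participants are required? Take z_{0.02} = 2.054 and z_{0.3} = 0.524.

n = 26

For a one-sample test: n = ((z_{α} + z_β) / d)².
z_{α} + z_β = 2.054 + 0.524 = 2.578.
n = (2.578 / 0.51)² = 5.055² = 25.55.
Round up.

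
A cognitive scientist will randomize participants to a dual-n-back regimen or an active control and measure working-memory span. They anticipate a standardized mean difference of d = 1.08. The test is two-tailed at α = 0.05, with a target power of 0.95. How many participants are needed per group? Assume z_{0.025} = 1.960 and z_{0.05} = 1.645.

For two independent groups with equal n: n = 2·((z_{α/2} + z_β) / d)².
z_{α/2} + z_β = 1.960 + 1.645 = 3.605.
n = 2 × (3.605 / 1.08)² = 2 × 3.338² = 2 × 11.14 = 22.3.
Round up to the next whole participant.

n = 23 per group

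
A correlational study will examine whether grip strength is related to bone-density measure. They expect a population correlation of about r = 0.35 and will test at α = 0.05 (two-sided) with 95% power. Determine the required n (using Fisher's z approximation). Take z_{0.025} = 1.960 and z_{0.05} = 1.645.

Fisher's z: C = ½·ln((1+r)/(1−r)) = ½·ln(2.0769) = 0.3654.
n = ((z_{α/2} + z_β)/C)² + 3.
(1.960 + 1.645) / 0.3654 = 3.605 / 0.3654 = 9.866.
n = 9.866² + 3 = 97.34 + 3 = 100.3.
Round up.

n = 101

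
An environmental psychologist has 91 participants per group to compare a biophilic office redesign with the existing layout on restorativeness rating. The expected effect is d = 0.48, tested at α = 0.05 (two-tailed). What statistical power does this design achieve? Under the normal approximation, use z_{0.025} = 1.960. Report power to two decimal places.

power ≈ 0.90

For two equal groups, power = Φ(d·√(n/2) − z_{α/2}).
d·√(n/2) = 0.48 × √(91/2) = 0.48 × 6.745 = 3.238.
z_β = 3.238 − 1.960 = 1.278.
Power = Φ(1.278) = 0.899.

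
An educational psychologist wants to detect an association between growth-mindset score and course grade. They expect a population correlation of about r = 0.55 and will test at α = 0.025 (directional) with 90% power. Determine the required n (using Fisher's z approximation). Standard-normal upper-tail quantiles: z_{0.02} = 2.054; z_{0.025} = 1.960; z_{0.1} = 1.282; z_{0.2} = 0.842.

Fisher's z: C = ½·ln((1+r)/(1−r)) = ½·ln(3.4444) = 0.6184.
n = ((z_{α} + z_β)/C)² + 3.
(1.960 + 1.282) / 0.6184 = 3.242 / 0.6184 = 5.243.
n = 5.243² + 3 = 27.48 + 3 = 30.5.
Round up.

n = 31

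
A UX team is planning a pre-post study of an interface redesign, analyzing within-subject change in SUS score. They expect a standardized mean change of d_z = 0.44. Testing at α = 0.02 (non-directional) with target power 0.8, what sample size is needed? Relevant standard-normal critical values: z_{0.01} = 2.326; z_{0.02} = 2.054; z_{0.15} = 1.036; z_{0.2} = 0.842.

n = 52 pairs

For a paired (one-sample on differences) test: n = ((z_{α/2} + z_β) / d)².
z_{α/2} + z_β = 2.326 + 0.842 = 3.168.
n = (3.168 / 0.44)² = 7.200² = 51.84.
Round up.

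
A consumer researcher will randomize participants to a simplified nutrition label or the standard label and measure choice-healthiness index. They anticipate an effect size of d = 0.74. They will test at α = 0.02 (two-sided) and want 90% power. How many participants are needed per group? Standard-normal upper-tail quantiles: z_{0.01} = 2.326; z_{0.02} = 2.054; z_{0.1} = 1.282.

n = 48 per group

For two independent groups with equal n: n = 2·((z_{α/2} + z_β) / d)².
z_{α/2} + z_β = 2.326 + 1.282 = 3.608.
n = 2 × (3.608 / 0.74)² = 2 × 4.876² = 2 × 23.77 = 47.5.
Round up to the next whole participant.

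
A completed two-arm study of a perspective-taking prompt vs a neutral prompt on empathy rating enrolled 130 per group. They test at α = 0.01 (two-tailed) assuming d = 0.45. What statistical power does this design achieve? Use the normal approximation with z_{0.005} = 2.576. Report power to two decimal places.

power ≈ 0.85

For two equal groups, power = Φ(d·√(n/2) − z_{α/2}).
d·√(n/2) = 0.45 × √(130/2) = 0.45 × 8.062 = 3.628.
z_β = 3.628 − 2.576 = 1.052.
Power = Φ(1.052) = 0.854.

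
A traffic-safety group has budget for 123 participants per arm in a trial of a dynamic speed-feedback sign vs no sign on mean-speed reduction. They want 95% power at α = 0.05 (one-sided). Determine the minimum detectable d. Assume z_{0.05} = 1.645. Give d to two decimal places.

d_min ≈ 0.42

For two independent groups of n = 123 each: d_min = (z_{α} + z_β)·√(2/n).
z-sum = 1.645 + 1.645 = 3.290.
d_min = 3.290 × √(2/123) = 3.290 × 0.1275 = 0.420.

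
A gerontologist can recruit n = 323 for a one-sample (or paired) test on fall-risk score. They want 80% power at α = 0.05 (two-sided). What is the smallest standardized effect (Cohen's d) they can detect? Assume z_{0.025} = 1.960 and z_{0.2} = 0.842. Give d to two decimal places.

For a single sample (or paired design) of n = 323: d_min = (z_{α/2} + z_β)/√n.
z-sum = 1.960 + 0.842 = 2.802.
d_min = 2.802 / √323 = 2.802 / 17.972 = 0.156.

d_min ≈ 0.16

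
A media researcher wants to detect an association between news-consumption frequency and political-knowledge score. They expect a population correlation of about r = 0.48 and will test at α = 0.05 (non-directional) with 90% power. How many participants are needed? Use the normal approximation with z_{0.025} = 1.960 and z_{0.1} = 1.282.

n = 42

Fisher's z: C = ½·ln((1+r)/(1−r)) = ½·ln(2.8462) = 0.5230.
n = ((z_{α/2} + z_β)/C)² + 3.
(1.960 + 1.282) / 0.5230 = 3.242 / 0.5230 = 6.199.
n = 6.199² + 3 = 38.43 + 3 = 41.4.
Round up.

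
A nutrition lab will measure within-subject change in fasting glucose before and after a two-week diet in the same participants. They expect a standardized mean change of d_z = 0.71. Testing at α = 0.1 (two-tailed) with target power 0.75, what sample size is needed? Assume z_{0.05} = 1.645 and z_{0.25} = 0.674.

n = 11 pairs

For a paired (one-sample on differences) test: n = ((z_{α/2} + z_β) / d)².
z_{α/2} + z_β = 1.645 + 0.674 = 2.319.
n = (2.319 / 0.71)² = 3.266² = 10.67.
Round up.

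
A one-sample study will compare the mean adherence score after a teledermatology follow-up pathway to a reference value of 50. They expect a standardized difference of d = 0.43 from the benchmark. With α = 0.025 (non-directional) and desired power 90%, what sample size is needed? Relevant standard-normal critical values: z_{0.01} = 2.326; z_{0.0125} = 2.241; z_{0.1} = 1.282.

n = 68

For a one-sample test: n = ((z_{α/2} + z_β) / d)².
z_{α/2} + z_β = 2.241 + 1.282 = 3.523.
n = (3.523 / 0.43)² = 8.193² = 67.13.
Round up.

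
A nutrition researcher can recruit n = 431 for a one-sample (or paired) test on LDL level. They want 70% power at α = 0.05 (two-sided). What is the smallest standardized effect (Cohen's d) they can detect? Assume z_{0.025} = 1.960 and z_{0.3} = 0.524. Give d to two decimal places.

For a single sample (or paired design) of n = 431: d_min = (z_{α/2} + z_β)/√n.
z-sum = 1.960 + 0.524 = 2.484.
d_min = 2.484 / √431 = 2.484 / 20.761 = 0.120.

d_min ≈ 0.12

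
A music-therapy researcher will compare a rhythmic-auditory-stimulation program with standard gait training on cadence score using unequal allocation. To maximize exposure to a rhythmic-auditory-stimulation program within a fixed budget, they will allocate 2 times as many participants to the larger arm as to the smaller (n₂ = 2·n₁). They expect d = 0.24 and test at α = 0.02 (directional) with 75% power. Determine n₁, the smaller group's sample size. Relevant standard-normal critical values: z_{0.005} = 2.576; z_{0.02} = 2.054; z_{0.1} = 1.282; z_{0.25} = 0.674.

With allocation ratio k = n₂/n₁ = 2, Var(x̄₁−x̄₂) = σ²(1/n₁ + 1/(k·n₁)) = σ²·(k+1)/(k·n₁).
So n₁ = (1 + 1/k)·((z_{α} + z_β)/d)² = 1.500 × (2.728/0.24)².
n₁ = 1.500 × 129.20 = 193.8.
Round up: n₁ = 194, giving n₂ = 2 × 194 = 388.

n₁ = 194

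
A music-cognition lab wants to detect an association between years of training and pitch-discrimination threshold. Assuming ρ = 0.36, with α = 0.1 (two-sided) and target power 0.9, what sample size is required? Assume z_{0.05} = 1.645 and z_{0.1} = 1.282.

n = 64

Fisher's z: C = ½·ln((1+r)/(1−r)) = ½·ln(2.1250) = 0.3769.
n = ((z_{α/2} + z_β)/C)² + 3.
(1.645 + 1.282) / 0.3769 = 2.927 / 0.3769 = 7.766.
n = 7.766² + 3 = 60.31 + 3 = 63.3.
Round up.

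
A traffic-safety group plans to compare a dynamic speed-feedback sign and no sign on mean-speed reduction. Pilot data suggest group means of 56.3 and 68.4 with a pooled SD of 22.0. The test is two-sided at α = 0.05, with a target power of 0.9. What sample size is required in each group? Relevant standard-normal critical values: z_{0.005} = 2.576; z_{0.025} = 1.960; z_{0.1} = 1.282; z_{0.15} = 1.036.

n = 70 per group

Cohen's d = |M₁ − M₂| / SD_pooled = |56.3 − 68.4| / 22.0 = 12.1 / 22.0 = 0.550.
For two independent groups with equal n: n = 2·((z_{α/2} + z_β) / d)².
z_{α/2} + z_β = 1.960 + 1.282 = 3.242.
n = 2 × (3.242 / 0.550)² = 2 × 5.895² = 2 × 34.75 = 69.5.
Round up to the next whole participant.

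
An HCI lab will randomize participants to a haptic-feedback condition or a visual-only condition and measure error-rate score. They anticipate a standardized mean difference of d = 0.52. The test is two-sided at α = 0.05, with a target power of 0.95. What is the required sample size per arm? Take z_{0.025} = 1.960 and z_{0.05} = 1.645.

n = 97 per group

For two independent groups with equal n: n = 2·((z_{α/2} + z_β) / d)².
z_{α/2} + z_β = 1.960 + 1.645 = 3.605.
n = 2 × (3.605 / 0.52)² = 2 × 6.933² = 2 × 48.06 = 96.1.
Round up to the next whole participant.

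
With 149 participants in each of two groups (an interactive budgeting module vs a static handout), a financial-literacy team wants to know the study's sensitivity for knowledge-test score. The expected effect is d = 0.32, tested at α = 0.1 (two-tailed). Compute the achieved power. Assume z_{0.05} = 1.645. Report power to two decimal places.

For two equal groups, power = Φ(d·√(n/2) − z_{α/2}).
d·√(n/2) = 0.32 × √(149/2) = 0.32 × 8.631 = 2.762.
z_β = 2.762 − 1.645 = 1.117.
Power = Φ(1.117) = 0.868.

power ≈ 0.87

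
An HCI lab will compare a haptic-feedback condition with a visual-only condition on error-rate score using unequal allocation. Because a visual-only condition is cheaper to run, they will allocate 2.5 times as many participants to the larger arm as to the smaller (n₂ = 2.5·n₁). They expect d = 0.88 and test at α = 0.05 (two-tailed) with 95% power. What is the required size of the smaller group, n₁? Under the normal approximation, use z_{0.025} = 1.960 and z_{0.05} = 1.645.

With allocation ratio k = n₂/n₁ = 2.5, Var(x̄₁−x̄₂) = σ²(1/n₁ + 1/(k·n₁)) = σ²·(k+1)/(k·n₁).
So n₁ = (1 + 1/k)·((z_{α/2} + z_β)/d)² = 1.400 × (3.605/0.88)².
n₁ = 1.400 × 16.78 = 23.5.
Round up: n₁ = 24, giving n₂ = 2.5 × 24 = 60.

n₁ = 24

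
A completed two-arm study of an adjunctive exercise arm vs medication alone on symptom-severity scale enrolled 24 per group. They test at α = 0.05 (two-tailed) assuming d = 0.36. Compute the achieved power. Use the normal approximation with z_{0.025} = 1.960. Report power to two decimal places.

For two equal groups, power = Φ(d·√(n/2) − z_{α/2}).
d·√(n/2) = 0.36 × √(24/2) = 0.36 × 3.464 = 1.247.
z_β = 1.247 − 1.960 = -0.713.
Power = Φ(-0.713) = 0.238.

power ≈ 0.24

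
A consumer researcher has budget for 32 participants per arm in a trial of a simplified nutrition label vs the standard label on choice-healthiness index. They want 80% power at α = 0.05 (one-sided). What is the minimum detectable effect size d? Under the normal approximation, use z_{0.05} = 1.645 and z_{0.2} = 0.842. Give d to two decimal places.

d_min ≈ 0.62

For two independent groups of n = 32 each: d_min = (z_{α} + z_β)·√(2/n).
z-sum = 1.645 + 0.842 = 2.487.
d_min = 2.487 × √(2/32) = 2.487 × 0.2500 = 0.622.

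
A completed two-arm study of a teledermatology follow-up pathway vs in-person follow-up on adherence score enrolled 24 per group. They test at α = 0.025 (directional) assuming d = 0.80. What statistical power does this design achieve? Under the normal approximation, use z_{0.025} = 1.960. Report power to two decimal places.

For two equal groups, power = Φ(d·√(n/2) − z_{α}).
d·√(n/2) = 0.80 × √(24/2) = 0.80 × 3.464 = 2.771.
z_β = 2.771 − 1.960 = 0.811.
Power = Φ(0.811) = 0.791.

power ≈ 0.79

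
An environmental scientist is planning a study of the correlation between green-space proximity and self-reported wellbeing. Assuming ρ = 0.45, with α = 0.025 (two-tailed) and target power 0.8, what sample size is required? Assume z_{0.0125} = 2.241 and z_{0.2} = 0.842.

n = 44

Fisher's z: C = ½·ln((1+r)/(1−r)) = ½·ln(2.6364) = 0.4847.
n = ((z_{α/2} + z_β)/C)² + 3.
(2.241 + 0.842) / 0.4847 = 3.083 / 0.4847 = 6.361.
n = 6.361² + 3 = 40.46 + 3 = 43.5.
Round up.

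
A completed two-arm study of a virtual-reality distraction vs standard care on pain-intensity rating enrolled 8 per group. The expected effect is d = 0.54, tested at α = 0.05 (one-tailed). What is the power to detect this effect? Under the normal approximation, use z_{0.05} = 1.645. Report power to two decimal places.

For two equal groups, power = Φ(d·√(n/2) − z_{α}).
d·√(n/2) = 0.54 × √(8/2) = 0.54 × 2.000 = 1.080.
z_β = 1.080 − 1.645 = -0.565.
Power = Φ(-0.565) = 0.286.

power ≈ 0.29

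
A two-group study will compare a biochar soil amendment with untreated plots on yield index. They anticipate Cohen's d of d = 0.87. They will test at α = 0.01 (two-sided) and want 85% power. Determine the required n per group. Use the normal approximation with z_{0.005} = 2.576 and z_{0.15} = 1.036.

n = 35 per group

For two independent groups with equal n: n = 2·((z_{α/2} + z_β) / d)².
z_{α/2} + z_β = 2.576 + 1.036 = 3.612.
n = 2 × (3.612 / 0.87)² = 2 × 4.152² = 2 × 17.24 = 34.5.
Round up to the next whole participant.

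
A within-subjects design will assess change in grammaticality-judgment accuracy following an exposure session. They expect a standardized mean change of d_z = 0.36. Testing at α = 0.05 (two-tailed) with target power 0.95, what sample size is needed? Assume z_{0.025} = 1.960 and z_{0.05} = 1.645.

For a paired (one-sample on differences) test: n = ((z_{α/2} + z_β) / d)².
z_{α/2} + z_β = 1.960 + 1.645 = 3.605.
n = (3.605 / 0.36)² = 10.014² = 100.28.
Round up.

n = 101 pairs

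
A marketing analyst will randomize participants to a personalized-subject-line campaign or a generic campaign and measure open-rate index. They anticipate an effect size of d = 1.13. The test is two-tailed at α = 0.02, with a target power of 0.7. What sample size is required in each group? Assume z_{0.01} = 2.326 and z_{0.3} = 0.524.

For two independent groups with equal n: n = 2·((z_{α/2} + z_β) / d)².
z_{α/2} + z_β = 2.326 + 0.524 = 2.850.
n = 2 × (2.850 / 1.13)² = 2 × 2.522² = 2 × 6.36 = 12.7.
Round up to the next whole participant.

n = 13 per group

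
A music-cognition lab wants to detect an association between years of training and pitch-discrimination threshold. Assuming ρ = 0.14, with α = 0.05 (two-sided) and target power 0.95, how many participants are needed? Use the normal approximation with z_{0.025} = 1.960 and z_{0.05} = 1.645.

Fisher's z: C = ½·ln((1+r)/(1−r)) = ½·ln(1.3256) = 0.1409.
n = ((z_{α/2} + z_β)/C)² + 3.
(1.960 + 1.645) / 0.1409 = 3.605 / 0.1409 = 25.586.
n = 25.586² + 3 = 654.62 + 3 = 657.6.
Round up.

n = 658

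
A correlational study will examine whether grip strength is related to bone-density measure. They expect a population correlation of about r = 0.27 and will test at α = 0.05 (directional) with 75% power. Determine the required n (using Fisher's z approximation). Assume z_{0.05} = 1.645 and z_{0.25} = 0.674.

n = 74

Fisher's z: C = ½·ln((1+r)/(1−r)) = ½·ln(1.7397) = 0.2769.
n = ((z_{α} + z_β)/C)² + 3.
(1.645 + 0.674) / 0.2769 = 2.319 / 0.2769 = 8.375.
n = 8.375² + 3 = 70.14 + 3 = 73.1.
Round up.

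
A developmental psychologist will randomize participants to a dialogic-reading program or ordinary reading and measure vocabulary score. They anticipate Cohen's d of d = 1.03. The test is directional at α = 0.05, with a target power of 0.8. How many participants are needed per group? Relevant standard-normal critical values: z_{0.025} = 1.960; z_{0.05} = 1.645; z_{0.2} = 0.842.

n = 12 per group

For two independent groups with equal n: n = 2·((z_{α} + z_β) / d)².
z_{α} + z_β = 1.645 + 0.842 = 2.487.
n = 2 × (2.487 / 1.03)² = 2 × 2.415² = 2 × 5.83 = 11.7.
Round up to the next whole participant.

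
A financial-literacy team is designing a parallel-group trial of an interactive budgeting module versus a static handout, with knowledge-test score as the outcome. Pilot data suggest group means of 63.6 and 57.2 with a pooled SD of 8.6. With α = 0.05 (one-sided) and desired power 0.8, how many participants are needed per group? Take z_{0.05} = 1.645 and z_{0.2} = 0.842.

n = 23 per group

Cohen's d = |M₁ − M₂| / SD_pooled = |63.6 − 57.2| / 8.6 = 6.4 / 8.6 = 0.744.
For two independent groups with equal n: n = 2·((z_{α} + z_β) / d)².
z_{α} + z_β = 1.645 + 0.842 = 2.487.
n = 2 × (2.487 / 0.744)² = 2 × 3.343² = 2 × 11.17 = 22.3.
Round up to the next whole participant.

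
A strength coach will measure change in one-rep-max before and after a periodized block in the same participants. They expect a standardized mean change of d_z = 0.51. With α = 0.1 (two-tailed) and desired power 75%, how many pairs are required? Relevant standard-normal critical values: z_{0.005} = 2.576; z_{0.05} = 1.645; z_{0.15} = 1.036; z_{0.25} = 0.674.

For a paired (one-sample on differences) test: n = ((z_{α/2} + z_β) / d)².
z_{α/2} + z_β = 1.645 + 0.674 = 2.319.
n = (2.319 / 0.51)² = 4.547² = 20.68.
Round up.

n = 21 pairs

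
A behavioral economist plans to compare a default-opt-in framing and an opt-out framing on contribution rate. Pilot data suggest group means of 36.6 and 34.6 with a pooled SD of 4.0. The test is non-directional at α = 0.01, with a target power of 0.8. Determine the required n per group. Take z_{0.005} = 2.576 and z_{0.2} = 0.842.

Cohen's d = |M₁ − M₂| / SD_pooled = |36.6 − 34.6| / 4.0 = 2.0 / 4.0 = 0.500.
For two independent groups with equal n: n = 2·((z_{α/2} + z_β) / d)².
z_{α/2} + z_β = 2.576 + 0.842 = 3.418.
n = 2 × (3.418 / 0.500)² = 2 × 6.836² = 2 × 46.73 = 93.5.
Round up to the next whole participant.

n = 94 per group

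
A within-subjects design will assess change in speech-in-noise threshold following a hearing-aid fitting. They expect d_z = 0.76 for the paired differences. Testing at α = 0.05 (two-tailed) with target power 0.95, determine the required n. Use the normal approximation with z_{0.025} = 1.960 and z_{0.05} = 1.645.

n = 23 pairs

For a paired (one-sample on differences) test: n = ((z_{α/2} + z_β) / d)².
z_{α/2} + z_β = 1.960 + 1.645 = 3.605.
n = (3.605 / 0.76)² = 4.743² = 22.50.
Round up.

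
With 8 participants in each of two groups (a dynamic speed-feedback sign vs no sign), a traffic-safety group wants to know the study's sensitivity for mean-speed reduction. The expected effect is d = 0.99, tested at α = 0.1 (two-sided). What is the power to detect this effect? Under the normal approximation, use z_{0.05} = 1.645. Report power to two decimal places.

For two equal groups, power = Φ(d·√(n/2) − z_{α/2}).
d·√(n/2) = 0.99 × √(8/2) = 0.99 × 2.000 = 1.980.
z_β = 1.980 − 1.645 = 0.335.
Power = Φ(0.335) = 0.631.

power ≈ 0.63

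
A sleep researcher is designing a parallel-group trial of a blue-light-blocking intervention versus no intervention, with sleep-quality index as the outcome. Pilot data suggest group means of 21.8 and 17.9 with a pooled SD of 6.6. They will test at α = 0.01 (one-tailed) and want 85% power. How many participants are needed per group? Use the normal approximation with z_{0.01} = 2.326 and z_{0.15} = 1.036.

Cohen's d = |M₁ − M₂| / SD_pooled = |21.8 − 17.9| / 6.6 = 3.9 / 6.6 = 0.591.
For two independent groups with equal n: n = 2·((z_{α} + z_β) / d)².
z_{α} + z_β = 2.326 + 1.036 = 3.362.
n = 2 × (3.362 / 0.591)² = 2 × 5.689² = 2 × 32.36 = 64.7.
Round up to the next whole participant.

n = 65 per group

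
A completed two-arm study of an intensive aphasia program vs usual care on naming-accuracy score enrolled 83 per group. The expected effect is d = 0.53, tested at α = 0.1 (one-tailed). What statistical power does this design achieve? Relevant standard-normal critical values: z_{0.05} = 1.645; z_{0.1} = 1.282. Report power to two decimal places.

power ≈ 0.98

For two equal groups, power = Φ(d·√(n/2) − z_{α}).
d·√(n/2) = 0.53 × √(83/2) = 0.53 × 6.442 = 3.414.
z_β = 3.414 − 1.282 = 2.132.
Power = Φ(2.132) = 0.984.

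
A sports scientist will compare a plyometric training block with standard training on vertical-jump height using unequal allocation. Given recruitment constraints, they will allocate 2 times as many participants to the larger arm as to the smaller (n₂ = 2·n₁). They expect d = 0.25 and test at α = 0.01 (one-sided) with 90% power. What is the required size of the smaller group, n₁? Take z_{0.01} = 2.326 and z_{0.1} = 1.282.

With allocation ratio k = n₂/n₁ = 2, Var(x̄₁−x̄₂) = σ²(1/n₁ + 1/(k·n₁)) = σ²·(k+1)/(k·n₁).
So n₁ = (1 + 1/k)·((z_{α} + z_β)/d)² = 1.500 × (3.608/0.25)².
n₁ = 1.500 × 208.28 = 312.4.
Round up: n₁ = 313, giving n₂ = 2 × 313 = 626.

n₁ = 313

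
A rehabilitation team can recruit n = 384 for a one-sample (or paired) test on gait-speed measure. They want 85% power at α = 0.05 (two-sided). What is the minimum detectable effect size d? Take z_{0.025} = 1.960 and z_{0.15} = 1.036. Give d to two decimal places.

d_min ≈ 0.15

For a single sample (or paired design) of n = 384: d_min = (z_{α/2} + z_β)/√n.
z-sum = 1.960 + 1.036 = 2.996.
d_min = 2.996 / √384 = 2.996 / 19.596 = 0.153.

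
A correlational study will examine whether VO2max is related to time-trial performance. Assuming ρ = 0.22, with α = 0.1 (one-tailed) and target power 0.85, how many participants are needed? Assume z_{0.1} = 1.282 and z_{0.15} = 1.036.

n = 111

Fisher's z: C = ½·ln((1+r)/(1−r)) = ½·ln(1.5641) = 0.2237.
n = ((z_{α} + z_β)/C)² + 3.
(1.282 + 1.036) / 0.2237 = 2.318 / 0.2237 = 10.362.
n = 10.362² + 3 = 107.37 + 3 = 110.4.
Round up.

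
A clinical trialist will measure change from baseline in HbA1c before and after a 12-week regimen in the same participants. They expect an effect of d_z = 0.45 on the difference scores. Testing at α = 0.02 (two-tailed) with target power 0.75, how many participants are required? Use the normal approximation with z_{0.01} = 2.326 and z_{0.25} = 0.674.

For a paired (one-sample on differences) test: n = ((z_{α/2} + z_β) / d)².
z_{α/2} + z_β = 2.326 + 0.674 = 3.000.
n = (3.000 / 0.45)² = 6.667² = 44.44.
Round up.

n = 45 pairs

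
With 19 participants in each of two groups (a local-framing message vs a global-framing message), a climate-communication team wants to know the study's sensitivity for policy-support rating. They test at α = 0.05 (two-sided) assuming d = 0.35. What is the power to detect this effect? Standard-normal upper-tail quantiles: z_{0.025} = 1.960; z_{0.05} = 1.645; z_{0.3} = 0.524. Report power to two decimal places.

power ≈ 0.19

For two equal groups, power = Φ(d·√(n/2) − z_{α/2}).
d·√(n/2) = 0.35 × √(19/2) = 0.35 × 3.082 = 1.079.
z_β = 1.079 − 1.960 = -0.881.
Power = Φ(-0.881) = 0.189.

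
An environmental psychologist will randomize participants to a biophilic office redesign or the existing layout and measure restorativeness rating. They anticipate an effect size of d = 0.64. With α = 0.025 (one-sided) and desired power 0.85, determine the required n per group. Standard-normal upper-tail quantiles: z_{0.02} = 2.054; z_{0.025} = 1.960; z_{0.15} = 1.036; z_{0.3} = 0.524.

n = 44 per group

For two independent groups with equal n: n = 2·((z_{α} + z_β) / d)².
z_{α} + z_β = 1.960 + 1.036 = 2.996.
n = 2 × (2.996 / 0.64)² = 2 × 4.681² = 2 × 21.91 = 43.8.
Round up to the next whole participant.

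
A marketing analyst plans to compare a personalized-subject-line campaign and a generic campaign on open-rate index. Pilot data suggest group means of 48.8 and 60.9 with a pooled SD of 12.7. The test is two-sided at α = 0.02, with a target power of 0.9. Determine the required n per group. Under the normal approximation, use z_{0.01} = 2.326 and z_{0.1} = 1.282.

n = 29 per group

Cohen's d = |M₁ − M₂| / SD_pooled = |48.8 − 60.9| / 12.7 = 12.1 / 12.7 = 0.953.
For two independent groups with equal n: n = 2·((z_{α/2} + z_β) / d)².
z_{α/2} + z_β = 2.326 + 1.282 = 3.608.
n = 2 × (3.608 / 0.953)² = 2 × 3.786² = 2 × 14.33 = 28.7.
Round up to the next whole participant.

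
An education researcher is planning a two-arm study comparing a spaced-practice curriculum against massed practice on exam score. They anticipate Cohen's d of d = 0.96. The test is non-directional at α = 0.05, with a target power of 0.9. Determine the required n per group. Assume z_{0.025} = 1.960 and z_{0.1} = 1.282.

For two independent groups with equal n: n = 2·((z_{α/2} + z_β) / d)².
z_{α/2} + z_β = 1.960 + 1.282 = 3.242.
n = 2 × (3.242 / 0.96)² = 2 × 3.377² = 2 × 11.40 = 22.8.
Round up to the next whole participant.

n = 23 per group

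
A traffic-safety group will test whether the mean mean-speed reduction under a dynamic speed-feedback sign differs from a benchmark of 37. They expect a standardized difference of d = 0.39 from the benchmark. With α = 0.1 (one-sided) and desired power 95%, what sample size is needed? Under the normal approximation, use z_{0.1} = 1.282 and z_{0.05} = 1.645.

n = 57

For a one-sample test: n = ((z_{α} + z_β) / d)².
z_{α} + z_β = 1.282 + 1.645 = 2.927.
n = (2.927 / 0.39)² = 7.505² = 56.33.
Round up.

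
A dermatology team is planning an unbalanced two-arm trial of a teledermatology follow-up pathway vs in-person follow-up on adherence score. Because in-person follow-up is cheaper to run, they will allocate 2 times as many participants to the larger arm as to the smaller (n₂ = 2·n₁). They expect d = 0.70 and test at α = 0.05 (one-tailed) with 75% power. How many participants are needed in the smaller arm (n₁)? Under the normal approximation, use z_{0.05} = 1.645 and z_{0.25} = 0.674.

With allocation ratio k = n₂/n₁ = 2, Var(x̄₁−x̄₂) = σ²(1/n₁ + 1/(k·n₁)) = σ²·(k+1)/(k·n₁).
So n₁ = (1 + 1/k)·((z_{α} + z_β)/d)² = 1.500 × (2.319/0.70)².
n₁ = 1.500 × 10.98 = 16.5.
Round up: n₁ = 17, giving n₂ = 2 × 17 = 34.

n₁ = 17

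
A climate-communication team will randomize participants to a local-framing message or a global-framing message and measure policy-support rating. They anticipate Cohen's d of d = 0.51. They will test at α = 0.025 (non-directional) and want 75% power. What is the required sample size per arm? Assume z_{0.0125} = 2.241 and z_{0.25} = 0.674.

n = 66 per group

For two independent groups with equal n: n = 2·((z_{α/2} + z_β) / d)².
z_{α/2} + z_β = 2.241 + 0.674 = 2.915.
n = 2 × (2.915 / 0.51)² = 2 × 5.716² = 2 × 32.67 = 65.3.
Round up to the next whole participant.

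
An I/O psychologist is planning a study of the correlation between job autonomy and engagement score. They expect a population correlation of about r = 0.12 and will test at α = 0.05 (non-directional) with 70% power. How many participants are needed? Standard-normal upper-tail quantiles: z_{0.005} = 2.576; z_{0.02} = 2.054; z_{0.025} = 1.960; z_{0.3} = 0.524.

Fisher's z: C = ½·ln((1+r)/(1−r)) = ½·ln(1.2727) = 0.1206.
n = ((z_{α/2} + z_β)/C)² + 3.
(1.960 + 0.524) / 0.1206 = 2.484 / 0.1206 = 20.597.
n = 20.597² + 3 = 424.24 + 3 = 427.2.
Round up.

n = 428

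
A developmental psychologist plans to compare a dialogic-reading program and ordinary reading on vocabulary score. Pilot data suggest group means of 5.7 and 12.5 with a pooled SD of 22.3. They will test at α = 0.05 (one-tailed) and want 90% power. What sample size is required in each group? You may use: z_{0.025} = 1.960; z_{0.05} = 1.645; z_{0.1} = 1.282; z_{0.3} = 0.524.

Cohen's d = |M₁ − M₂| / SD_pooled = |5.7 − 12.5| / 22.3 = 6.8 / 22.3 = 0.305.
For two independent groups with equal n: n = 2·((z_{α} + z_β) / d)².
z_{α} + z_β = 1.645 + 1.282 = 2.927.
n = 2 × (2.927 / 0.305)² = 2 × 9.597² = 2 × 92.10 = 184.2.
Round up to the next whole participant.

n = 185 per group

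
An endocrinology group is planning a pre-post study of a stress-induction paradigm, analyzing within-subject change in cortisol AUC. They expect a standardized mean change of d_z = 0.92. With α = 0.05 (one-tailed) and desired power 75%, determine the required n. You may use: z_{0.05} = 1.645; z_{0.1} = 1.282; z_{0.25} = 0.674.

For a paired (one-sample on differences) test: n = ((z_{α} + z_β) / d)².
z_{α} + z_β = 1.645 + 0.674 = 2.319.
n = (2.319 / 0.92)² = 2.521² = 6.35.
Round up.

n = 7 pairs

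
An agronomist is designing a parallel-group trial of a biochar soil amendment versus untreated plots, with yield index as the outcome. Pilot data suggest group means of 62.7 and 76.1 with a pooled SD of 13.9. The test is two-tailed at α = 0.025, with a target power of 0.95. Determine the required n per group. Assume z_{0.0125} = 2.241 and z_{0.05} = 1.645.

n = 33 per group

Cohen's d = |M₁ − M₂| / SD_pooled = |62.7 − 76.1| / 13.9 = 13.4 / 13.9 = 0.964.
For two independent groups with equal n: n = 2·((z_{α/2} + z_β) / d)².
z_{α/2} + z_β = 2.241 + 1.645 = 3.886.
n = 2 × (3.886 / 0.964)² = 2 × 4.031² = 2 × 16.25 = 32.5.
Round up to the next whole participant.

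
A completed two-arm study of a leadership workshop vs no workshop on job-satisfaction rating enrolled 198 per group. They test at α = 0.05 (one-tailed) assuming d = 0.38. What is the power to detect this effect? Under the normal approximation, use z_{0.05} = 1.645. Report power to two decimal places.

power ≈ 0.98

For two equal groups, power = Φ(d·√(n/2) − z_{α}).
d·√(n/2) = 0.38 × √(198/2) = 0.38 × 9.950 = 3.781.
z_β = 3.781 − 1.645 = 2.136.
Power = Φ(2.136) = 0.984.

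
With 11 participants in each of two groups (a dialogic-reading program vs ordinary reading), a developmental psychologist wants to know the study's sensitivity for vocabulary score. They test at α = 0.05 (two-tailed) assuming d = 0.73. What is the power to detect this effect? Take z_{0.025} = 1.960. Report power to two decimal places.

For two equal groups, power = Φ(d·√(n/2) − z_{α/2}).
d·√(n/2) = 0.73 × √(11/2) = 0.73 × 2.345 = 1.712.
z_β = 1.712 − 1.960 = -0.248.
Power = Φ(-0.248) = 0.402.

power ≈ 0.40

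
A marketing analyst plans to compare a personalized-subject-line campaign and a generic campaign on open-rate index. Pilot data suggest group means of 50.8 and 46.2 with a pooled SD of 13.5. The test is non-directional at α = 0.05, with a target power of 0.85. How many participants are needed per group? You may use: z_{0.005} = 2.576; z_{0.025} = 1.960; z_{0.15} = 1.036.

n = 155 per group

Cohen's d = |M₁ − M₂| / SD_pooled = |50.8 − 46.2| / 13.5 = 4.6 / 13.5 = 0.341.
For two independent groups with equal n: n = 2·((z_{α/2} + z_β) / d)².
z_{α/2} + z_β = 1.960 + 1.036 = 2.996.
n = 2 × (2.996 / 0.341)² = 2 × 8.786² = 2 × 77.19 = 154.4.
Round up to the next whole participant.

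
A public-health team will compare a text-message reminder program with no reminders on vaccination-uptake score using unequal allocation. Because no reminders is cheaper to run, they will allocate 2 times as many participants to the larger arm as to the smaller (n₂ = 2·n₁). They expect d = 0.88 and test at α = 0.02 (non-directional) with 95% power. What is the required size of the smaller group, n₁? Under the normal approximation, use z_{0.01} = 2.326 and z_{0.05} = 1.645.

n₁ = 31

With allocation ratio k = n₂/n₁ = 2, Var(x̄₁−x̄₂) = σ²(1/n₁ + 1/(k·n₁)) = σ²·(k+1)/(k·n₁).
So n₁ = (1 + 1/k)·((z_{α/2} + z_β)/d)² = 1.500 × (3.971/0.88)².
n₁ = 1.500 × 20.36 = 30.5.
Round up: n₁ = 31, giving n₂ = 2 × 31 = 62.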